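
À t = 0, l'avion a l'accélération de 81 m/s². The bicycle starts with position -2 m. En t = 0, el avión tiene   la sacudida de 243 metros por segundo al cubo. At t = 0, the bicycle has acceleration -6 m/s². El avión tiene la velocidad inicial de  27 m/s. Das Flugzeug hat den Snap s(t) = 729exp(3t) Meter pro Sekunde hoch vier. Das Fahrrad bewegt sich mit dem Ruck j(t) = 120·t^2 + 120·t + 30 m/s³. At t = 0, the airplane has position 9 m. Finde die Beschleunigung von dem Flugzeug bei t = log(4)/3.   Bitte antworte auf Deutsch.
Wir müssen die Stammfunktion unserer Gleichung für den Snap s(t) = 729·exp(3·t) 2-mal finden. Das Integral von dem Snap ist der Ruck. Mit j(0) = 243 erhalten wir j(t) = 243·exp(3·t). Die Stammfunktion von dem Ruck ist die Beschleunigung. Mit a(0) = 81 erhalten wir a(t) = 81·exp(3·t). Aus der Gleichung für die Beschleunigung a(t) = 81·exp(3·t), setzen wir t = log(4)/3 ein und erhalten a = 324.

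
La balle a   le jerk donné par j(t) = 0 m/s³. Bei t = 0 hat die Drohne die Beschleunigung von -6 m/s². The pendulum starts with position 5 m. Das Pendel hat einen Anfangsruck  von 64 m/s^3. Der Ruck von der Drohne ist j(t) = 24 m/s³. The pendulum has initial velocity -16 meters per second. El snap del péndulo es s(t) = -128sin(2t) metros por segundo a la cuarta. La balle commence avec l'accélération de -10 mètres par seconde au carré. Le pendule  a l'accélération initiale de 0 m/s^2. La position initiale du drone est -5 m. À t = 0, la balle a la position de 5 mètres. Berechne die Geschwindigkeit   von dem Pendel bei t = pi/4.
Wir müssen unsere Gleichung für den Snap s(t) = -128·sin(2·t) 3-mal integrieren. Mit ∫s(t)dt und Anwendung von j(0) = 64, finden wir j(t) = 64·cos(2·t). Mit ∫j(t)dt und Anwendung von a(0) = 0, finden wir a(t) = 32·sin(2·t). Die Stammfunktion von der Beschleunigung ist die Geschwindigkeit. Mit v(0) = -16 erhalten wir v(t) = -16·cos(2·t). Mit v(t) = -16·cos(2·t) und Einsetzen von t = pi/4, finden wir v = 0.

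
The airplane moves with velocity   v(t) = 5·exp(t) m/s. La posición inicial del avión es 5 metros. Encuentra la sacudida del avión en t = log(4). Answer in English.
Starting from velocity v(t) = 5·exp(t), we take 2 derivatives. Differentiating velocity, we get acceleration: a(t) = 5·exp(t). Taking d/dt of a(t), we find j(t) = 5·exp(t). From the given jerk equation j(t) = 5·exp(t), we substitute t = log(4) to get j = 20.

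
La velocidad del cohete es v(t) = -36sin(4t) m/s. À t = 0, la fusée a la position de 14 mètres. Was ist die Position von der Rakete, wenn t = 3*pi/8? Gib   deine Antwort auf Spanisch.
Debemos encontrar la antiderivada de nuestra ecuación de la velocidad v(t) = -36·sin(4·t) 1 vez. La integral de la velocidad es la posición. Usando x(0) = 14, obtenemos x(t) = 9·cos(4·t) + 5. De la ecuación de la posición x(t) = 9·cos(4·t) + 5, sustituimos t = 3*pi/8 para obtener x = 5.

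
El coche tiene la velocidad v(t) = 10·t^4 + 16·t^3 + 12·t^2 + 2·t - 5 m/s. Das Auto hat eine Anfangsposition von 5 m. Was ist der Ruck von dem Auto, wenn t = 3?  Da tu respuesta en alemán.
Ausgehend von der Geschwindigkeit v(t) = 10·t^4 + 16·t^3 + 12·t^2 + 2·t - 5, nehmen wir 2 Ableitungen. Durch Ableiten von der Geschwindigkeit erhalten wir die Beschleunigung: a(t) = 40·t^3 + 48·t^2 + 24·t + 2. Durch Ableiten von der Beschleunigung erhalten wir den Ruck: j(t) = 120·t^2 + 96·t + 24. Wir haben den Ruck j(t) = 120·t^2 + 96·t + 24. Durch Einsetzen von t = 3: j(3) = 1392.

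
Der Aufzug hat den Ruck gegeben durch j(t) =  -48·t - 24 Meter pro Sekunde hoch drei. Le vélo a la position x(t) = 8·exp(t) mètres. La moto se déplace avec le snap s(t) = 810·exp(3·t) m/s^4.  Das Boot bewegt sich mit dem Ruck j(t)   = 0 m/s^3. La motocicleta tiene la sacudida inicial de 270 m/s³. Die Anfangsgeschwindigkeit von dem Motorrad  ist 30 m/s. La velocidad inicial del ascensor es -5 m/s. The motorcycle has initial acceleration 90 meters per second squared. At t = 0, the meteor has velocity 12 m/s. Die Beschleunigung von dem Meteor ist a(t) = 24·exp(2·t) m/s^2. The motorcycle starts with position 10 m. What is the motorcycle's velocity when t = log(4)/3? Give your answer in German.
Ausgehend von dem Snap s(t) = 810·exp(3·t), nehmen wir 3 Stammfunktionen. Durch Integration von dem Snap und Verwendung der Anfangsbedingung j(0) = 270, erhalten wir j(t) = 270·exp(3·t). Mit ∫j(t)dt und Anwendung von a(0) = 90, finden wir a(t) = 90·exp(3·t). Mit ∫a(t)dt und Anwendung von v(0) = 30, finden wir v(t) = 30·exp(3·t). Wir haben die Geschwindigkeit v(t) = 30·exp(3·t). Durch Einsetzen von t = log(4)/3: v(log(4)/3) = 120.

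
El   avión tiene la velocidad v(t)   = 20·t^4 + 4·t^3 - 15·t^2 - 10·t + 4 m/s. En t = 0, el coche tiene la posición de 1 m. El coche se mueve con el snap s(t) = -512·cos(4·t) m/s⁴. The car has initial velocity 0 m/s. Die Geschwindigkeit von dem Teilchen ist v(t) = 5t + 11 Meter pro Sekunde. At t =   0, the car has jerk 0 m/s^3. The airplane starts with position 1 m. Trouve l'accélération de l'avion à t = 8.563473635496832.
En partant de la vitesse v(t) = 20·t^4 + 4·t^3 - 15·t^2 - 10·t + 4, nous prenons 1 dérivée. La dérivée de la vitesse donne l'accélération: a(t) = 80·t^3 + 12·t^2 - 30·t - 10. De l'équation de l'accélération a(t) = 80·t^3 + 12·t^2 - 30·t - 10, nous substituons t = 8.563473635496832 pour obtenir a = 50851.9650181495.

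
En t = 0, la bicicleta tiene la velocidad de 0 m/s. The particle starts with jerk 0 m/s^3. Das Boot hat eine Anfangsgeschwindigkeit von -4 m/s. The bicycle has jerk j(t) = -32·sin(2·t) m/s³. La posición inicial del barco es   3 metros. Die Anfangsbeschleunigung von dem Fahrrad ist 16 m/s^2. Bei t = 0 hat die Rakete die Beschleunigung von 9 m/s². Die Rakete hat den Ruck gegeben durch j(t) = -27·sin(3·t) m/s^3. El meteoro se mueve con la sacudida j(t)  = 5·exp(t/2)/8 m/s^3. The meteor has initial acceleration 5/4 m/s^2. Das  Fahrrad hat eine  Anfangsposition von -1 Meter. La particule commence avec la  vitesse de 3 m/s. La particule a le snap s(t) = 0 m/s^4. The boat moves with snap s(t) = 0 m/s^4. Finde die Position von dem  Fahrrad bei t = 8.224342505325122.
Wir müssen das Integral unserer Gleichung für den Ruck j(t) = -32·sin(2·t) 3-mal finden. Die Stammfunktion von dem Ruck ist die Beschleunigung. Mit a(0) = 16 erhalten wir a(t) = 16·cos(2·t). Die Stammfunktion von der Beschleunigung ist die Geschwindigkeit. Mit v(0) = 0 erhalten wir v(t) = 8·sin(2·t). Die Stammfunktion von der Geschwindigkeit, mit x(0) = -1, ergibt die Position: x(t) = 3 - 4·cos(2·t). Aus der Gleichung für die Position x(t) = 3 - 4·cos(2·t), setzen wir t = 8.224342505325122 ein und erhalten x = 5.95192681621723.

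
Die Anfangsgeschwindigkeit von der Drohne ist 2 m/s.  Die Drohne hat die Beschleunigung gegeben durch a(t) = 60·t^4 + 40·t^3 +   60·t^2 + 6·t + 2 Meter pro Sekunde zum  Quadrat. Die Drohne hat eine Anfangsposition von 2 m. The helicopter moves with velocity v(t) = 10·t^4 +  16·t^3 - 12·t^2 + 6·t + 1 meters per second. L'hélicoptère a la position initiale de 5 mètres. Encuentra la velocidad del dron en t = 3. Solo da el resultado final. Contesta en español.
La respuesta es 4301.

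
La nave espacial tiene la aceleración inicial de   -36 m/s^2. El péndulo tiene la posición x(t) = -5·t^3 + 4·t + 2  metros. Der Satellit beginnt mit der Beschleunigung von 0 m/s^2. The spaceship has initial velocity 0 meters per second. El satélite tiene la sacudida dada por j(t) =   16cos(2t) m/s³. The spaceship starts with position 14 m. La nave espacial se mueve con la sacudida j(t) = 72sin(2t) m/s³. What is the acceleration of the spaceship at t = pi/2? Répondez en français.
Nous devons trouver la primitive de notre équation du jerk j(t) = 72·sin(2·t) 1 fois. En prenant ∫j(t)dt et en appliquant a(0) = -36, nous trouvons a(t) = -36·cos(2·t). Nous avons l'accélération a(t) = -36·cos(2·t). En substituant t = pi/2: a(pi/2) = 36.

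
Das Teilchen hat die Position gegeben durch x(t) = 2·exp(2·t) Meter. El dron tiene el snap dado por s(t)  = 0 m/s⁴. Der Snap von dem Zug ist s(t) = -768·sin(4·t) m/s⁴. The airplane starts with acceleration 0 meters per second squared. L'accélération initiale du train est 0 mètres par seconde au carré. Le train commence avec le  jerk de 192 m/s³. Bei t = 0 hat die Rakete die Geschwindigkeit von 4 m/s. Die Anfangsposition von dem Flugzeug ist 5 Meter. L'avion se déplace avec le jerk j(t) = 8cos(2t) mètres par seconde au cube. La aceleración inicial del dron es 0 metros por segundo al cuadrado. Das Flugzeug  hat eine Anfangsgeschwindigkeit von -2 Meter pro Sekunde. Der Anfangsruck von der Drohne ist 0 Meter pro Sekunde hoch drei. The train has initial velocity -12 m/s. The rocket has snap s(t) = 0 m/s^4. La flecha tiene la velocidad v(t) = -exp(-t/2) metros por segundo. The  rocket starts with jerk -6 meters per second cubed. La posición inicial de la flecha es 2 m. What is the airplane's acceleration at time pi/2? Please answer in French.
En partant du jerk j(t) = 8·cos(2·t), nous prenons 1 primitive. En intégrant le jerk et en utilisant la condition initiale a(0) = 0, nous obtenons a(t) = 4·sin(2·t). En utilisant a(t) = 4·sin(2·t) et en substituant t = pi/2, nous trouvons a = 0.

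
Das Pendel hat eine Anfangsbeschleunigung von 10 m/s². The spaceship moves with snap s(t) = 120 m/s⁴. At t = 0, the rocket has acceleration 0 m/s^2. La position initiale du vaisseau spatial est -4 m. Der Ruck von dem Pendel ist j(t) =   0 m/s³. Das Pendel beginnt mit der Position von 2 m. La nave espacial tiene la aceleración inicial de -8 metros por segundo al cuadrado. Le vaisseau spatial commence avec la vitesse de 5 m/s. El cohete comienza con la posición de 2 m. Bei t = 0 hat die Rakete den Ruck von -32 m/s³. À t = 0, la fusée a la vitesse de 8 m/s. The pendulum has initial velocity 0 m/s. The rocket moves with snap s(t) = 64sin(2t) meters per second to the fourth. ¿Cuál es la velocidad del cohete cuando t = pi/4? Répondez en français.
Pour résoudre ceci, nous devons prendre 3 intégrales de notre équation du snap s(t) = 64·sin(2·t). En prenant ∫s(t)dt et en appliquant j(0) = -32, nous trouvons j(t) = -32·cos(2·t). L'intégrale du jerk est l'accélération. En utilisant a(0) = 0, nous obtenons a(t) = -16·sin(2·t). En intégrant l'accélération et en utilisant la condition initiale v(0) = 8, nous obtenons v(t) = 8·cos(2·t). Nous avons la vitesse v(t) = 8·cos(2·t). En substituant t = pi/4: v(pi/4) = 0.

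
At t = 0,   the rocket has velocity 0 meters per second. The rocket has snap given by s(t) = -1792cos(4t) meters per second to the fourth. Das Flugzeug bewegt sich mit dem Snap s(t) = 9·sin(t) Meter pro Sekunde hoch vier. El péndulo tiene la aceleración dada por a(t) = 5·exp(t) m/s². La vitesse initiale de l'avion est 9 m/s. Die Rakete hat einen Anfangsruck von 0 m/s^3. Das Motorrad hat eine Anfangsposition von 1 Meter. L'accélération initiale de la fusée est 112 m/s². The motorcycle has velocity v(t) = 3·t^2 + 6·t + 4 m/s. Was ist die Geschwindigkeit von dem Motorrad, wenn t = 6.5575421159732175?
Mit v(t) = 3·t^2 + 6·t + 4 und Einsetzen von t = 6.5575421159732175, finden wir v = 172.349328504127.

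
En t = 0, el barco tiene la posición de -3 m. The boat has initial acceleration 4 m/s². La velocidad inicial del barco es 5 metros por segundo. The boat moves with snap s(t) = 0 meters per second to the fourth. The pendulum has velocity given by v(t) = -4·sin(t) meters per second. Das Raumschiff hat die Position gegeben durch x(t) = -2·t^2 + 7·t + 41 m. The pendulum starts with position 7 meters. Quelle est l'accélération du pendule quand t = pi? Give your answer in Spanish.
Partiendo de la velocidad v(t) = -4·sin(t), tomamos 1 derivada. La derivada de la velocidad da la aceleración: a(t) = -4·cos(t). Usando a(t) = -4·cos(t) y sustituyendo t = pi, encontramos a = 4.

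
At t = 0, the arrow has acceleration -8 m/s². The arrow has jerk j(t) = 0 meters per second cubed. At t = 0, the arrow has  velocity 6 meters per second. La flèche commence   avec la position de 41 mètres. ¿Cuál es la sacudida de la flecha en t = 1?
Tenemos la sacudida j(t) = 0. Sustituyendo t = 1: j(1) = 0.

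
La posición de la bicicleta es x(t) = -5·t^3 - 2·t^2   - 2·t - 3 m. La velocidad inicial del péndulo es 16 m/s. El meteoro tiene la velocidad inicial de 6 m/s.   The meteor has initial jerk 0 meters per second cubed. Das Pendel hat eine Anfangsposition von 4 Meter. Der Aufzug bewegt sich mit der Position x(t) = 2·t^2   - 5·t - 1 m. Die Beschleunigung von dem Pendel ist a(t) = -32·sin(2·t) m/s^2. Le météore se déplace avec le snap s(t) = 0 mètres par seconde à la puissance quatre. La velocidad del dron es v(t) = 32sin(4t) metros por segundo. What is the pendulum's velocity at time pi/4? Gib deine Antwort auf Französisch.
Nous devons intégrer notre équation de l'accélération a(t) = -32·sin(2·t) 1 fois. En prenant ∫a(t)dt et en appliquant v(0) = 16, nous trouvons v(t) = 16·cos(2·t). En utilisant v(t) = 16·cos(2·t) et en substituant t = pi/4, nous trouvons v = 0.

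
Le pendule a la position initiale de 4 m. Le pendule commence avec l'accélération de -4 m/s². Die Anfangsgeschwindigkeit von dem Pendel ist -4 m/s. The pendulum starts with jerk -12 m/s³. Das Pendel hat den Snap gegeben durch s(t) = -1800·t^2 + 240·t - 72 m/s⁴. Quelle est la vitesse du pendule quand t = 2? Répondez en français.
En partant du snap s(t) = -1800·t^2 + 240·t - 72, nous prenons 3 intégrales. L'intégrale du snap est le jerk. En utilisant j(0) = -12, nous obtenons j(t) = -600·t^3 + 120·t^2 - 72·t - 12. La primitive du jerk est l'accélération. En utilisant a(0) = -4, nous obtenons a(t) = -150·t^4 + 40·t^3 - 36·t^2 - 12·t - 4. L'intégrale de l'accélération, avec v(0) = -4, donne la vitesse: v(t) = -30·t^5 + 10·t^4 - 12·t^3 - 6·t^2 - 4·t - 4. En utilisant v(t) = -30·t^5 + 10·t^4 - 12·t^3 - 6·t^2 - 4·t - 4 et en substituant t = 2, nous trouvons v = -932.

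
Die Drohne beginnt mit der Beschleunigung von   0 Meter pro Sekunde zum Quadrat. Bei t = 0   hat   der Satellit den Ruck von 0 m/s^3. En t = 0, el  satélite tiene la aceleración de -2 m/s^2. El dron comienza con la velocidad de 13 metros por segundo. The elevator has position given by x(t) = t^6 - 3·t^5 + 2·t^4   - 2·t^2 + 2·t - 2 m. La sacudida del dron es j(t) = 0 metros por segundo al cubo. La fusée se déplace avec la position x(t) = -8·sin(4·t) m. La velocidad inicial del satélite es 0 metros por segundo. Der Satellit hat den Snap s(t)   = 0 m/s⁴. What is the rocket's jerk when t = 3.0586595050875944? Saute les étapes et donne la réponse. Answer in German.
Die Antwort ist 484.085498289309.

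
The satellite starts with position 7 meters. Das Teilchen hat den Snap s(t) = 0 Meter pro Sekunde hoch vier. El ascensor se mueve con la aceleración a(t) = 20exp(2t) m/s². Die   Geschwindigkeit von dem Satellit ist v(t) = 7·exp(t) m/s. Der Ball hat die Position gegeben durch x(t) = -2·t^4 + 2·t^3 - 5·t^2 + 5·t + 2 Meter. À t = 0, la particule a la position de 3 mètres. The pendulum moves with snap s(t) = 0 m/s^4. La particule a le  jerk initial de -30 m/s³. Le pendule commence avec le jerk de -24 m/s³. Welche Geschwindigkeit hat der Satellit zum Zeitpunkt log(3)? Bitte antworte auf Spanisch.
Usando v(t) = 7·exp(t) y sustituyendo t = log(3), encontramos v = 21.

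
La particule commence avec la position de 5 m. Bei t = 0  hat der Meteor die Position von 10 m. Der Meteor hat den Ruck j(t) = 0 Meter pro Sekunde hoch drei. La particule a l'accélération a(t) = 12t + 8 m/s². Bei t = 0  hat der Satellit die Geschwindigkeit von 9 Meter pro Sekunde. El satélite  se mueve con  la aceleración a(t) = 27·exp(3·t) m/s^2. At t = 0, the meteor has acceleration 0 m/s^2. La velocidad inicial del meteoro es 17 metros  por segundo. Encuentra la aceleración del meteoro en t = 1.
Debemos encontrar la antiderivada de nuestra ecuación de la sacudida j(t) = 0 1 vez. La integral de la sacudida, con a(0) = 0, da la aceleración: a(t) = 0. Tenemos la aceleración a(t) = 0. Sustituyendo t = 1: a(1) = 0.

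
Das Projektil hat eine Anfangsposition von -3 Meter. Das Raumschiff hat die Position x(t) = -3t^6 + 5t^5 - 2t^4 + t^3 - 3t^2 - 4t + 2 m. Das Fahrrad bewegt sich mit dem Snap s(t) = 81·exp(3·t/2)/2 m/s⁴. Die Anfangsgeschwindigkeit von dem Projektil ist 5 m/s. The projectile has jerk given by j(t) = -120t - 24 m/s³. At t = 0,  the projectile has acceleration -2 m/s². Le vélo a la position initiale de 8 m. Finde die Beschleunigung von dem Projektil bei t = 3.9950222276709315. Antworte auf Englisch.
We must find the integral of our jerk equation j(t) = -120·t - 24 1 time. Integrating jerk and using the initial condition a(0) = -2, we get a(t) = -60·t^2 - 24·t - 2. From the given acceleration equation a(t) = -60·t^2 - 24·t - 2, we substitute t = 3.9950222276709315 to get a = -1055.49268943919.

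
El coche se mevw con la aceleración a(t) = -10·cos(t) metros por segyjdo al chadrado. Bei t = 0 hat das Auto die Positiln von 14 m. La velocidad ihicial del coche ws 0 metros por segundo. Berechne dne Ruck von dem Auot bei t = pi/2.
Ausgehend von der Beschleunigung a(t) = -10·cos(t), nehmen wir 1 Ableitung. Mit d/dt von a(t) finden wir j(t) = 10·sin(t). Mit j(t) = 10·sin(t) und Einsetzen von t = pi/2, finden wir j = 10.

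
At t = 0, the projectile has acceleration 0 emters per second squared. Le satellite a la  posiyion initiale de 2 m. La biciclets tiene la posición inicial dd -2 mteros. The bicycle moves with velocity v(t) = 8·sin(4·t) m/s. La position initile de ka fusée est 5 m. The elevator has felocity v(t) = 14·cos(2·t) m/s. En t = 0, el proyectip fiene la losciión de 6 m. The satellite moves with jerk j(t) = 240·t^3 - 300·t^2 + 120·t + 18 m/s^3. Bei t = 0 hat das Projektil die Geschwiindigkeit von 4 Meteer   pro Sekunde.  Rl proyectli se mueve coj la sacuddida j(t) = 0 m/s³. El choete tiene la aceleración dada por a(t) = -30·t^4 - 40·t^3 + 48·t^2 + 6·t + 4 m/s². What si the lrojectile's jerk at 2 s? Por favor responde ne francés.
De l'équation du jerk j(t) = 0, nous substituons t = 2 pour obtenir j = 0.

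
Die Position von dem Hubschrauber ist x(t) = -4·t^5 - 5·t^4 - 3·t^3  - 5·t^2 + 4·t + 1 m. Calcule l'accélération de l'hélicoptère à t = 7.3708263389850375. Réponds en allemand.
Wir müssen unsere Gleichung für die Position x(t) = -4·t^5 - 5·t^4 - 3·t^3 - 5·t^2 + 4·t + 1 2-mal ableiten. Mit d/dt von x(t) finden wir v(t) = -20·t^4 - 20·t^3 - 9·t^2 - 10·t + 4. Mit d/dt von v(t) finden wir a(t) = -80·t^3 - 60·t^2 - 18·t - 10. Aus der Gleichung für die Beschleunigung a(t) = -80·t^3 - 60·t^2 - 18·t - 10, setzen wir t = 7.3708263389850375 ein und erhalten a = -35438.4373783999.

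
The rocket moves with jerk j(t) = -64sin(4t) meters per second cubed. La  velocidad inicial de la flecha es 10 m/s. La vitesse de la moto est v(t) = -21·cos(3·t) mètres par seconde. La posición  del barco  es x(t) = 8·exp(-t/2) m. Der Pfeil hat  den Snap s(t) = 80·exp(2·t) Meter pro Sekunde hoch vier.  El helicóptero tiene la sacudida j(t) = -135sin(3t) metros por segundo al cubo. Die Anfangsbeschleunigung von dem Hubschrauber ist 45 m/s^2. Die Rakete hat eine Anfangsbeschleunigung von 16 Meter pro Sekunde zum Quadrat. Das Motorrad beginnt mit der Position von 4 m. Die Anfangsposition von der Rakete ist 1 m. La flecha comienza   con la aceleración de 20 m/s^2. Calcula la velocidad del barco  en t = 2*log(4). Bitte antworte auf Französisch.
Nous devons dériver notre équation de la position x(t) = 8·exp(-t/2) 1 fois. En prenant d/dt de x(t), nous trouvons v(t) = -4·exp(-t/2). De l'équation de la vitesse v(t) = -4·exp(-t/2), nous substituons t = 2*log(4) pour obtenir v = -1.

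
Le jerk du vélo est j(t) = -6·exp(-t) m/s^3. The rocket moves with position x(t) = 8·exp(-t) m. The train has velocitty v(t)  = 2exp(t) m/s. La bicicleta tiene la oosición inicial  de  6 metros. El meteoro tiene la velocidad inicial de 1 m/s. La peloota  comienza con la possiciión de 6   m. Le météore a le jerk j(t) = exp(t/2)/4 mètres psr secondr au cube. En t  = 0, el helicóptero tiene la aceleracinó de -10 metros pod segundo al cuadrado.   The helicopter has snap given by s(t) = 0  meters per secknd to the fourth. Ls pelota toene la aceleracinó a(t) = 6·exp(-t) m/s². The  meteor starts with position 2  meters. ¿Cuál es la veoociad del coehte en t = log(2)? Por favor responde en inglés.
Starting from position x(t) = 8·exp(-t), we take 1 derivative. Differentiating position, we get velocity: v(t) = -8·exp(-t). Using v(t) = -8·exp(-t) and substituting t = log(2), we find v = -4.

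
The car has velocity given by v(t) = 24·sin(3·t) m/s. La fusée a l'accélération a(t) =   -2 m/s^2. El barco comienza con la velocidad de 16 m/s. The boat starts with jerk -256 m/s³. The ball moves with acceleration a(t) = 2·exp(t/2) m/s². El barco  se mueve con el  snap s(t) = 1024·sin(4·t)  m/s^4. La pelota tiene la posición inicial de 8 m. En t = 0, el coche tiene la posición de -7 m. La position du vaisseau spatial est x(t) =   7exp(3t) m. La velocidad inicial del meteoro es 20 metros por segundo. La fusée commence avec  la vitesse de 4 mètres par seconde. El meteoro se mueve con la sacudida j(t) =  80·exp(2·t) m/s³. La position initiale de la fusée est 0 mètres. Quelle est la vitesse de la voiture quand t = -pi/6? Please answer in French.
Nous avons la vitesse v(t) = 24·sin(3·t). En substituant t = -pi/6: v(-pi/6) = -24.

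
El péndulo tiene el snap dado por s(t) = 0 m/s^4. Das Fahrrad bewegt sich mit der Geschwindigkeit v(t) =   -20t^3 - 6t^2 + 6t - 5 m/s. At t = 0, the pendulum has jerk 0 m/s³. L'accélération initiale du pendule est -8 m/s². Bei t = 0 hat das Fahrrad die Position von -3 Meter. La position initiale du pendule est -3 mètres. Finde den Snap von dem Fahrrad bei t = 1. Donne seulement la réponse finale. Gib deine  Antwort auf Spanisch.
La respuesta es -120.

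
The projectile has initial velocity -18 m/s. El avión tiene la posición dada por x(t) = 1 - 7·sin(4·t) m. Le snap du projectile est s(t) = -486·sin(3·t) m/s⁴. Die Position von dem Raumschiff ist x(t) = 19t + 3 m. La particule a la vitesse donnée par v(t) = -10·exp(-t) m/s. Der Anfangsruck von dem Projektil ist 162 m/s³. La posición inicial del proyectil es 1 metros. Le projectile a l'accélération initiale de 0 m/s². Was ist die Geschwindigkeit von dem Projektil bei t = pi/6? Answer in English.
To solve this, we need to take 3 integrals of our snap equation s(t) = -486·sin(3·t). Integrating snap and using the initial condition j(0) = 162, we get j(t) = 162·cos(3·t). Finding the antiderivative of j(t) and using a(0) = 0: a(t) = 54·sin(3·t). Taking ∫a(t)dt and applying v(0) = -18, we find v(t) = -18·cos(3·t). Using v(t) = -18·cos(3·t) and substituting t = pi/6, we find v = 0.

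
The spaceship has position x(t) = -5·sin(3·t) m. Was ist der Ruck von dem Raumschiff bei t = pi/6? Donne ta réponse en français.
Pour résoudre ceci, nous devons prendre 3 dérivées de notre équation de la position x(t) = -5·sin(3·t). En prenant d/dt de x(t), nous trouvons v(t) = -15·cos(3·t). En prenant d/dt de v(t), nous trouvons a(t) = 45·sin(3·t). En dérivant l'accélération, nous obtenons le jerk: j(t) = 135·cos(3·t). En utilisant j(t) = 135·cos(3·t) et en substituant t = pi/6, nous trouvons j = 0.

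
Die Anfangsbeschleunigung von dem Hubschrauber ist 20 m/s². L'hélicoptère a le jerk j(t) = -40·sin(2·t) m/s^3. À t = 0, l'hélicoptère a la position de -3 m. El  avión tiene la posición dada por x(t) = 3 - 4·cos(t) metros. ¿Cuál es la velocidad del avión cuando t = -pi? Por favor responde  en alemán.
Wir müssen unsere Gleichung für die Position x(t) = 3 - 4·cos(t) 1-mal ableiten. Mit d/dt von x(t) finden wir v(t) = 4·sin(t). Mit v(t) = 4·sin(t) und Einsetzen von t = -pi, finden wir v = 0.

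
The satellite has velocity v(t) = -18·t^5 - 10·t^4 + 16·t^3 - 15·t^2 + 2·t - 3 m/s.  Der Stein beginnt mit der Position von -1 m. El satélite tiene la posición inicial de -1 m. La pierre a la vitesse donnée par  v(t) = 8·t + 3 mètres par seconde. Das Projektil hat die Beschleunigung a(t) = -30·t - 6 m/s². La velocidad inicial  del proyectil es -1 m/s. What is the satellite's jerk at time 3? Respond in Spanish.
Partiendo de la velocidad v(t) = -18·t^5 - 10·t^4 + 16·t^3 - 15·t^2 + 2·t - 3, tomamos 2 derivadas. Tomando d/dt de v(t), encontramos a(t) = -90·t^4 - 40·t^3 + 48·t^2 - 30·t + 2. Derivando la aceleración, obtenemos la sacudida: j(t) = -360·t^3 - 120·t^2 + 96·t - 30. De la ecuación de la sacudida j(t) = -360·t^3 - 120·t^2 + 96·t - 30, sustituimos t = 3 para obtener j = -10542.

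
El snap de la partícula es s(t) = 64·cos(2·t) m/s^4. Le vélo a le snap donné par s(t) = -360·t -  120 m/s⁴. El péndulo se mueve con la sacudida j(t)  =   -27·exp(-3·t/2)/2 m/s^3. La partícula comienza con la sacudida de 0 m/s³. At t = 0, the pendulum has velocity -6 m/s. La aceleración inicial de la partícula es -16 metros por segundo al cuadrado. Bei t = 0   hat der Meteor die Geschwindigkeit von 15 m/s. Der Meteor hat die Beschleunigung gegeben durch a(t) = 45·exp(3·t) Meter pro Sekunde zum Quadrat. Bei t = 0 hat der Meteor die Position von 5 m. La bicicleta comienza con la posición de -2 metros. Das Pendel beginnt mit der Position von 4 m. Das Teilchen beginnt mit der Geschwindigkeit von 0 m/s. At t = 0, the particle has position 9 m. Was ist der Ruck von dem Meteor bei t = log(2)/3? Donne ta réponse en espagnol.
Partiendo de la aceleración a(t) = 45·exp(3·t), tomamos 1 derivada. La derivada de la aceleración da la sacudida: j(t) = 135·exp(3·t). Usando j(t) = 135·exp(3·t) y sustituyendo t = log(2)/3, encontramos j = 270.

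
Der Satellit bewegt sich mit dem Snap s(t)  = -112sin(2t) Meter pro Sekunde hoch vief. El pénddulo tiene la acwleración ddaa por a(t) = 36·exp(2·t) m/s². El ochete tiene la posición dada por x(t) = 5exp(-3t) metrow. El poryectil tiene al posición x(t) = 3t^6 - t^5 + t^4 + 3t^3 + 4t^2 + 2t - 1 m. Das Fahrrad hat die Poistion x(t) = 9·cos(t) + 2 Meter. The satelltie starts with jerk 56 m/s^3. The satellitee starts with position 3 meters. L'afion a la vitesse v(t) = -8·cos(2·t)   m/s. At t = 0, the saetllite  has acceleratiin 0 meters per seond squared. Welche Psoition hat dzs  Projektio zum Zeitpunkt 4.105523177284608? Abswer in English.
We have position x(t) = 3·t^6 - t^5 + t^4 + 3·t^3 + 4·t^2 + 2·t - 1. Substituting t = 4.105523177284608: x(4.105523177284608) = 13765.8295415750.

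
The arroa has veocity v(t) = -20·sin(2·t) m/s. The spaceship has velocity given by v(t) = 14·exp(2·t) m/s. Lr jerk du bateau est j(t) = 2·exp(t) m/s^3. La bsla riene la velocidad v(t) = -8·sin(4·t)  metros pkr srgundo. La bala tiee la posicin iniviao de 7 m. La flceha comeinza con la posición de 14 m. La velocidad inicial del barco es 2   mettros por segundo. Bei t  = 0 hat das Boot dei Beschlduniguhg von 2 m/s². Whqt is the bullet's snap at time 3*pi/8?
To solve this, we need to take 3 derivatives of our velocity equation v(t) = -8·sin(4·t). Taking d/dt of v(t), we find a(t) = -32·cos(4·t). Differentiating acceleration, we get jerk: j(t) = 128·sin(4·t). Differentiating jerk, we get snap: s(t) = 512·cos(4·t). From the given snap equation s(t) = 512·cos(4·t), we substitute t = 3*pi/8 to get s = 0.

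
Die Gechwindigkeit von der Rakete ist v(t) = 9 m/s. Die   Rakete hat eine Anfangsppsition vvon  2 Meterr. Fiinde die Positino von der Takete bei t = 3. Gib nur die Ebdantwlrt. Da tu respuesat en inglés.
x(3) = 29.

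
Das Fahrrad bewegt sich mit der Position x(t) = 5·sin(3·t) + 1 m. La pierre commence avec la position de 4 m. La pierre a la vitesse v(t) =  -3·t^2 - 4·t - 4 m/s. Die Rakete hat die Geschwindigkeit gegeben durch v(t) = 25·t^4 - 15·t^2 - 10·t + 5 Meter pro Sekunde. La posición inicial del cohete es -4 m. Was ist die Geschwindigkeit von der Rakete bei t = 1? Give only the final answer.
Die Geschwindigkeit bei t = 1 ist v = 5.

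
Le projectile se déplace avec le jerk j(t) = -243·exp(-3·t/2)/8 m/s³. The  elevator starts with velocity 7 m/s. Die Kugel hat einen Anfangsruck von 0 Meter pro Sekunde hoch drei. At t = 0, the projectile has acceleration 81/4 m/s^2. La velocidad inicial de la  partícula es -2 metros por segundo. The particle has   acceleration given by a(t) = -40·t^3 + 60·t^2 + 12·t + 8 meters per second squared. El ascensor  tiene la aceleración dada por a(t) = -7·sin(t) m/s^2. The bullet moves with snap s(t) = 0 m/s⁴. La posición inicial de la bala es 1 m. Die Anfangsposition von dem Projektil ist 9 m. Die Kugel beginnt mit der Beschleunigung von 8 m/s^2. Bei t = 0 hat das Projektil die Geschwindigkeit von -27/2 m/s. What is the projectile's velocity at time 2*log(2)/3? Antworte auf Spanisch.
Necesitamos integrar nuestra ecuación de la sacudida j(t) = -243·exp(-3·t/2)/8 2 veces. La integral de la sacudida es la aceleración. Usando a(0) = 81/4, obtenemos a(t) = 81·exp(-3·t/2)/4. La integral de la aceleración, con v(0) = -27/2, da la velocidad: v(t) = -27·exp(-3·t/2)/2. Usando v(t) = -27·exp(-3·t/2)/2 y sustituyendo t = 2*log(2)/3, encontramos v = -27/4.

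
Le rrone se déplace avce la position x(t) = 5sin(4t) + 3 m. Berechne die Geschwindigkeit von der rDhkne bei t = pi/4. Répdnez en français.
Nous devons dériver notre équation de la position x(t) = 5·sin(4·t) + 3 1 fois. En prenant d/dt de x(t), nous trouvons v(t) = 20·cos(4·t). De l'équation de la vitesse v(t) = 20·cos(4·t), nous substituons t = pi/4 pour obtenir v = -20.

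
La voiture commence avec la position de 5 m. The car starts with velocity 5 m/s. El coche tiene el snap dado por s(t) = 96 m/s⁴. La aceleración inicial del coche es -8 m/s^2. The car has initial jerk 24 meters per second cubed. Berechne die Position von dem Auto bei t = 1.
Wir müssen die Stammfunktion unserer Gleichung für den Snap s(t) = 96 4-mal finden. Das Integral von dem Snap ist der Ruck. Mit j(0) = 24 erhalten wir j(t) = 96·t + 24. Das Integral von dem Ruck, mit a(0) = -8, ergibt die Beschleunigung: a(t) = 48·t^2 + 24·t - 8. Durch Integration von der Beschleunigung und Verwendung der Anfangsbedingung v(0) = 5, erhalten wir v(t) = 16·t^3 + 12·t^2 - 8·t + 5. Durch Integration von der Geschwindigkeit und Verwendung der Anfangsbedingung x(0) = 5, erhalten wir x(t) = 4·t^4 + 4·t^3 - 4·t^2 + 5·t + 5. Mit x(t) = 4·t^4 + 4·t^3 - 4·t^2 + 5·t + 5 und Einsetzen von t = 1, finden wir x = 14.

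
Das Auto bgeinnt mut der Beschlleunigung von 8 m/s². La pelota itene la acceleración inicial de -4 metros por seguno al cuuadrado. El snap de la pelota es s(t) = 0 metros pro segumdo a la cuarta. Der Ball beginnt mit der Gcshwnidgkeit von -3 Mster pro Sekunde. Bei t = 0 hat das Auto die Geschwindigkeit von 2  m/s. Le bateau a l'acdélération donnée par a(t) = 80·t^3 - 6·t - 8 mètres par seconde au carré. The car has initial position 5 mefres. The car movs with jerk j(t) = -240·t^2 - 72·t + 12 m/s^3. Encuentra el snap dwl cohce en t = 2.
Para resolver esto, necesitamos tomar 1 derivada de nuestra ecuación de la sacudida j(t) = -240·t^2 - 72·t + 12. Derivando la sacudida, obtenemos el snap: s(t) = -480·t - 72. De la ecuación del snap s(t) = -480·t - 72, sustituimos t = 2 para obtener s = -1032.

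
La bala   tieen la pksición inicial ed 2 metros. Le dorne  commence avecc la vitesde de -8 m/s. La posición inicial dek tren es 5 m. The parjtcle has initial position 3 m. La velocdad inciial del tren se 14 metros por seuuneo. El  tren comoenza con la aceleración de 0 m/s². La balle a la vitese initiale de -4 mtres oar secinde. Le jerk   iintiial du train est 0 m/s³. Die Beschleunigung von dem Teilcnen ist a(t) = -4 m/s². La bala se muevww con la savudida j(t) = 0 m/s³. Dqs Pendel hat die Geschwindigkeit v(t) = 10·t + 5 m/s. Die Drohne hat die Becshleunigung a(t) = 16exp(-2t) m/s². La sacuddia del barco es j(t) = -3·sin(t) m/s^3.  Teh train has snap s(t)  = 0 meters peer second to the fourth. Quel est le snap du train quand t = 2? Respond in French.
Nous avons le snap s(t) = 0. En substituant t = 2: s(2) = 0.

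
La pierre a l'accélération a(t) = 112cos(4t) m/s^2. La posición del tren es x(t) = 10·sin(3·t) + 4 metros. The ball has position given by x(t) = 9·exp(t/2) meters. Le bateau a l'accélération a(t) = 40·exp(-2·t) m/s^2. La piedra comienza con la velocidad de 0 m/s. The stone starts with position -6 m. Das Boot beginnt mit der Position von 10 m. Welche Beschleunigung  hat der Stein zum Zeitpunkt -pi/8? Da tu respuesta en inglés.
Using a(t) = 112·cos(4·t) and substituting t = -pi/8, we find a = 0.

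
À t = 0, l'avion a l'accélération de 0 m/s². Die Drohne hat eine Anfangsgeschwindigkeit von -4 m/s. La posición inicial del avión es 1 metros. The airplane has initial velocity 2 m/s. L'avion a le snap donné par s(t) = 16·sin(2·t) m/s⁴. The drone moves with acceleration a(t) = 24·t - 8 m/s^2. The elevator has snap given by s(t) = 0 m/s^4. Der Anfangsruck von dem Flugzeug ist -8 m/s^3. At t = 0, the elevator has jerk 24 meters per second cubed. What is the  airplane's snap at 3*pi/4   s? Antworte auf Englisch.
We have snap s(t) = 16·sin(2·t). Substituting t = 3*pi/4: s(3*pi/4) = -16.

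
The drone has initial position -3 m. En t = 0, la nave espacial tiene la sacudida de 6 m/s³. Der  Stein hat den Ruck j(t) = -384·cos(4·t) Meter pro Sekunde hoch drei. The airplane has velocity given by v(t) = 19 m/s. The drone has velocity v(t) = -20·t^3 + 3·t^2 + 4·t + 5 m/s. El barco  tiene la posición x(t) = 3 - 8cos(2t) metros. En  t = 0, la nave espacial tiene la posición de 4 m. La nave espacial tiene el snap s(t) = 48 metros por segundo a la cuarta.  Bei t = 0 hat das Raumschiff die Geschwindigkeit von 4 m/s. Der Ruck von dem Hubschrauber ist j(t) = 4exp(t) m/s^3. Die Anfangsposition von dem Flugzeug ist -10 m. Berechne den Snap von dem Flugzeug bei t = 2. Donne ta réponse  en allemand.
Um dies zu lösen, müssen wir 3 Ableitungen unserer Gleichung für die Geschwindigkeit v(t) = 19 nehmen. Mit d/dt von v(t) finden wir a(t) = 0. Mit d/dt von a(t) finden wir j(t) = 0. Die Ableitung von dem Ruck ergibt den Snap: s(t) = 0. Wir haben den Snap s(t) = 0. Durch Einsetzen von t = 2: s(2) = 0.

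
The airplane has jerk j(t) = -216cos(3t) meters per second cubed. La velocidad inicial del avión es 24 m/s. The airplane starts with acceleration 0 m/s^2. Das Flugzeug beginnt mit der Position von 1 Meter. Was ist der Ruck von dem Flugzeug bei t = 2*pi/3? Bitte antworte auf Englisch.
We have jerk j(t) = -216·cos(3·t). Substituting t = 2*pi/3: j(2*pi/3) = -216.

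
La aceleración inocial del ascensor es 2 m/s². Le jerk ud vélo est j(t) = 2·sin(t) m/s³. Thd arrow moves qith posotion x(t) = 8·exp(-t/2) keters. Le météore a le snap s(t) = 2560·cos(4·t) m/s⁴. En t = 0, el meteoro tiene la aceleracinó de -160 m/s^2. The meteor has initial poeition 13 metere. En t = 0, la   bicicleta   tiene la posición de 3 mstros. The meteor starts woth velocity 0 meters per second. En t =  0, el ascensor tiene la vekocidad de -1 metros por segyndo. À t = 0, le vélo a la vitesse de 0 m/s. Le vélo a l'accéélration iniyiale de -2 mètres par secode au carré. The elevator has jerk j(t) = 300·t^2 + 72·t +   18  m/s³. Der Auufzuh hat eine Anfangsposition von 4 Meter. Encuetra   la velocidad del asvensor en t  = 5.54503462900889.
Necesitamos integrar nuestra ecuación de la sacudida j(t) = 300·t^2 + 72·t + 18 2 veces. La integral de la sacudida, con a(0) = 2, da la aceleración: a(t) = 100·t^3 + 36·t^2 + 18·t + 2. Integrando la aceleración y usando la condición inicial v(0) = -1, obtenemos v(t) = 25·t^4 + 12·t^3 + 9·t^2 + 2·t - 1. De la ecuación de la velocidad v(t) = 25·t^4 + 12·t^3 + 9·t^2 + 2·t - 1, sustituimos t = 5.54503462900889 para obtener v = 25967.8411870066.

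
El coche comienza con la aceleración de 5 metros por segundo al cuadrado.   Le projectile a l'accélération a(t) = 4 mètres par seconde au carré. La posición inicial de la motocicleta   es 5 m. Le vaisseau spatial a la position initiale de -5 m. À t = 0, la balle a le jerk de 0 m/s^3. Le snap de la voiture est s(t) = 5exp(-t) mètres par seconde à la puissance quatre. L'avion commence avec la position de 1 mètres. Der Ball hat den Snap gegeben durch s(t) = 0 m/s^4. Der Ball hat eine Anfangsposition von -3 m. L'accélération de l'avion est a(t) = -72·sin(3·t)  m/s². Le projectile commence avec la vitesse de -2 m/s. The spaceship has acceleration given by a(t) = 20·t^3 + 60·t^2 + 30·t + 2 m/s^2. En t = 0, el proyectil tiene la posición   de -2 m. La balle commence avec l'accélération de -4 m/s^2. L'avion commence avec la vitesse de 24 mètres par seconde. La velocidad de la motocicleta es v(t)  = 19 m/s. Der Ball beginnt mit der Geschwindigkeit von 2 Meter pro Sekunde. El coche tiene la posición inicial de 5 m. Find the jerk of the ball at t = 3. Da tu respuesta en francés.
Nous devons trouver la primitive de notre équation du snap s(t) = 0 1 fois. L'intégrale du snap est le jerk. En utilisant j(0) = 0, nous obtenons j(t) = 0. En utilisant j(t) = 0 et en substituant t = 3, nous trouvons j = 0.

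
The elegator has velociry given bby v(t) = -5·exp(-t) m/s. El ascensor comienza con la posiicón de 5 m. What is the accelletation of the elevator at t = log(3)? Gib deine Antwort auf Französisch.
Pour résoudre ceci, nous devons prendre 1 dérivée de notre équation de la vitesse v(t) = -5·exp(-t). En dérivant la vitesse, nous obtenons l'accélération: a(t) = 5·exp(-t). En utilisant a(t) = 5·exp(-t) et en substituant t = log(3), nous trouvons a = 5/3.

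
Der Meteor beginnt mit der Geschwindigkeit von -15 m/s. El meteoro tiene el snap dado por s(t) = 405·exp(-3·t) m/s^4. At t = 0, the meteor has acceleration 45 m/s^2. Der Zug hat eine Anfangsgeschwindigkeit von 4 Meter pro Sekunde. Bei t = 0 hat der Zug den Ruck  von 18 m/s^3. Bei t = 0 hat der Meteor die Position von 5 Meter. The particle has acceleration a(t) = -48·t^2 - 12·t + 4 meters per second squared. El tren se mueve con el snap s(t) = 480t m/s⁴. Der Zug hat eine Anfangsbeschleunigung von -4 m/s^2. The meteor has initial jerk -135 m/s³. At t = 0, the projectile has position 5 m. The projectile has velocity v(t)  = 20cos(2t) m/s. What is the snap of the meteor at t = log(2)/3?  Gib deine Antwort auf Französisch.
De l'équation du snap s(t) = 405·exp(-3·t), nous substituons t = log(2)/3 pour obtenir s = 405/2.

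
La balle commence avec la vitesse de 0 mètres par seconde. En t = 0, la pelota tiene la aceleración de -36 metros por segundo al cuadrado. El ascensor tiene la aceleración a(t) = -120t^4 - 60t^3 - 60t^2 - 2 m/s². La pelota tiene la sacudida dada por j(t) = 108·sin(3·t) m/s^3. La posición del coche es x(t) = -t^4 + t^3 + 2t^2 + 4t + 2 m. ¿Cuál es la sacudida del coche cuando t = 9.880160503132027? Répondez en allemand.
Wir müssen unsere Gleichung für die Position x(t) = -t^4 + t^3 + 2·t^2 + 4·t + 2 3-mal ableiten. Die Ableitung von der Position ergibt die Geschwindigkeit: v(t) = -4·t^3 + 3·t^2 + 4·t + 4. Durch Ableiten von der Geschwindigkeit erhalten wir die Beschleunigung: a(t) = -12·t^2 + 6·t + 4. Mit d/dt von a(t) finden wir j(t) = 6 - 24·t. Aus der Gleichung für den Ruck j(t) = 6 - 24·t, setzen wir t = 9.880160503132027 ein und erhalten j = -231.123852075169.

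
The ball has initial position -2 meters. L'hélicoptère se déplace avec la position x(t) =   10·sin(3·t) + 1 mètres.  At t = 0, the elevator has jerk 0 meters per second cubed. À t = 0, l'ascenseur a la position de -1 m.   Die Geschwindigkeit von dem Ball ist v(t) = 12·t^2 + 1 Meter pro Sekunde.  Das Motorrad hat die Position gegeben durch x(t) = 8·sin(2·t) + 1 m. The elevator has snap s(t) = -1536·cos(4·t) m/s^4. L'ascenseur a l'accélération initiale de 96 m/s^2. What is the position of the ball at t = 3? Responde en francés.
Nous devons intégrer notre équation de la vitesse v(t) = 12·t^2 + 1 1 fois. En prenant ∫v(t)dt et en appliquant x(0) = -2, nous trouvons x(t) = 4·t^3 + t - 2. De l'équation de la position x(t) = 4·t^3 + t - 2, nous substituons t = 3 pour obtenir x = 109.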